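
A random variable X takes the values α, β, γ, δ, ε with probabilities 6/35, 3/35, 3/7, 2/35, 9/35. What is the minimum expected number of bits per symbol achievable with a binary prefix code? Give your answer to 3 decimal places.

Repeatedly combine the two least-probable nodes; the expected code length is the sum of the merged weights.
merge 2/35 + 3/35 → 1/7
merge 1/7 + 6/35 → 11/35
merge 9/35 + 11/35 → 4/7
merge 3/7 + 4/7 → 1
L = 1/7 + 11/35 + 4/7 + 1 = 71/35 ≈ 2.029 bits/symbol.

2.029 bits/symbol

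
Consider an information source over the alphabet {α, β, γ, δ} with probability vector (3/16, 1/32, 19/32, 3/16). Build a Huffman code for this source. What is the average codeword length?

Repeatedly combine the two least-probable nodes; the expected code length is the sum of the merged weights.
merge 1/32 + 3/16 → 7/32
merge 3/16 + 7/32 → 13/32
merge 13/32 + 19/32 → 1
L = 7/32 + 13/32 + 1 = 13/8 = 1.625 bits/symbol.

1.625 bits/symbol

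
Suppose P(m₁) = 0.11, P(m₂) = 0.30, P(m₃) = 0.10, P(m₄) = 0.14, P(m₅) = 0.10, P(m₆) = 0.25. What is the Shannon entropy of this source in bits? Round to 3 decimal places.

H = −Σ pᵢ log₂ pᵢ.
−0.11·log₂(0.11) = 0.3503
−0.30·log₂(0.30) = 0.5211
−0.10·log₂(0.10) = 0.3322
−0.14·log₂(0.14) = 0.3971
−0.10·log₂(0.10) = 0.3322
−0.25·log₂(0.25) = 0.5000
Sum ≈ 2.4329 → 2.433 bits.

2.433 bits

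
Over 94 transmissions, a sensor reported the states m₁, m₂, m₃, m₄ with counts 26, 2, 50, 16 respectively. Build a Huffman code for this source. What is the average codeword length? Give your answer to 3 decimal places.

Probabilities are the counts divided by 94.
Repeatedly combine the two least-probable nodes; the expected code length is the sum of the merged weights.
merge 1/47 + 8/47 → 9/47
merge 9/47 + 13/47 → 22/47
merge 22/47 + 25/47 → 1
L = 9/47 + 22/47 + 1 = 78/47 ≈ 1.660 bits/symbol.

1.660 bits/symbol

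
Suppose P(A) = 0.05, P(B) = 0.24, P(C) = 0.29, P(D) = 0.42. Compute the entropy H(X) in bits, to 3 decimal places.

1.754 bits

H = −Σ pᵢ log₂ pᵢ.
−0.05·log₂(0.05) = 0.2161
−0.24·log₂(0.24) = 0.4941
−0.29·log₂(0.29) = 0.5179
−0.42·log₂(0.42) = 0.5256
Sum ≈ 1.7538 → 1.754 bits.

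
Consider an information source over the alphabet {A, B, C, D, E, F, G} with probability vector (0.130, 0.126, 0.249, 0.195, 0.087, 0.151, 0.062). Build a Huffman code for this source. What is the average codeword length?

Repeatedly combine the two least-probable nodes; the expected code length is the sum of the merged weights.
merge 31/500 + 87/1000 → 149/1000
merge 63/500 + 13/100 → 32/125
merge 149/1000 + 151/1000 → 3/10
merge 39/200 + 249/1000 → 111/250
merge 32/125 + 3/10 → 139/250
merge 111/250 + 139/250 → 1
L = 149/1000 + 32/125 + 3/10 + 111/250 + 139/250 + 1 = 541/200 = 2.705 bits/symbol.

2.705 bits/symbol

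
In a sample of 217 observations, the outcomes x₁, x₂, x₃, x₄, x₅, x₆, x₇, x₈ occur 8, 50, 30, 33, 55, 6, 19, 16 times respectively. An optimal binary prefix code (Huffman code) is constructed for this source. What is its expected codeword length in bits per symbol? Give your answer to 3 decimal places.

Probabilities are the counts divided by 217.
Repeatedly combine the two least-probable nodes; the expected code length is the sum of the merged weights.
merge 6/217 + 8/217 → 2/31
merge 2/31 + 16/217 → 30/217
merge 19/217 + 30/217 → 7/31
merge 30/217 + 33/217 → 9/31
merge 7/31 + 50/217 → 99/217
merge 55/217 + 9/31 → 118/217
merge 99/217 + 118/217 → 1
L = 2/31 + 30/217 + 7/31 + 9/31 + 99/217 + 118/217 + 1 = 590/217 ≈ 2.719 bits/symbol.

2.719 bits/symbol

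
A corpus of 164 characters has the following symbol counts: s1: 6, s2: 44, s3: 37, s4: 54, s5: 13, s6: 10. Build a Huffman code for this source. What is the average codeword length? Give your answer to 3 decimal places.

Probabilities are the counts divided by 164.
Repeatedly combine the two least-probable nodes; the expected code length is the sum of the merged weights.
merge 3/82 + 5/82 → 4/41
merge 13/164 + 4/41 → 29/164
merge 29/164 + 37/164 → 33/82
merge 11/41 + 27/82 → 49/82
merge 33/82 + 49/82 → 1
L = 4/41 + 29/164 + 33/82 + 49/82 + 1 = 373/164 ≈ 2.274 bits/symbol.

2.274 bits/symbol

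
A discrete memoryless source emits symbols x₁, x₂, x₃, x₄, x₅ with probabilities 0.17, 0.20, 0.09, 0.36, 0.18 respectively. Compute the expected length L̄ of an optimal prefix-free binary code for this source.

Repeatedly combine the two least-probable nodes; the expected code length is the sum of the merged weights.
merge 9/100 + 17/100 → 13/50
merge 9/50 + 1/5 → 19/50
merge 13/50 + 9/25 → 31/50
merge 19/50 + 31/50 → 1
L = 13/50 + 19/50 + 31/50 + 1 = 113/50 = 2.26 bits/symbol.

2.26 bits/symbol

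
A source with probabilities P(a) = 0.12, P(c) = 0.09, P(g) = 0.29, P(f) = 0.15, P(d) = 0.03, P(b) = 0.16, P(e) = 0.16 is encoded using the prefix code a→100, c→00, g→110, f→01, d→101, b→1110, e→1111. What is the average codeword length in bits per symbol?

3.08 bits/symbol

L̄ = Σ pᵢ·ℓᵢ = 0.12·3 + 0.09·2 + 0.29·3 + 0.15·2 + 0.03·3 + 0.16·4 + 0.16·4 = 3.08 bits/symbol.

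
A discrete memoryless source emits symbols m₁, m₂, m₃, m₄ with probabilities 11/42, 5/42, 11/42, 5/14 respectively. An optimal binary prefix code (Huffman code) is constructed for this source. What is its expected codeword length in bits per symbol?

Repeatedly combine the two least-probable nodes; the expected code length is the sum of the merged weights.
merge 5/42 + 11/42 → 8/21
merge 11/42 + 5/14 → 13/21
merge 8/21 + 13/21 → 1
L = 8/21 + 13/21 + 1 = 2 bits/symbol.

2 bits/symbol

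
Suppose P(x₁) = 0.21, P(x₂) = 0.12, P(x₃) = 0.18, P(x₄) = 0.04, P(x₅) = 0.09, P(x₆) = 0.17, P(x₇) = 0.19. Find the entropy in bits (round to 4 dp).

2.6734 bits

H = −Σ pᵢ log₂ pᵢ.
−0.21·log₂(0.21) = 0.4728
−0.12·log₂(0.12) = 0.3671
−0.18·log₂(0.18) = 0.4453
−0.04·log₂(0.04) = 0.1858
−0.09·log₂(0.09) = 0.3127
−0.17·log₂(0.17) = 0.4346
−0.19·log₂(0.19) = 0.4552
Sum ≈ 2.6734 → 2.6734 bits.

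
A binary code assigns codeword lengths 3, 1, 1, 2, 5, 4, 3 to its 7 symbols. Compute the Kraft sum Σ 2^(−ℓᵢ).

With common denominator 2^5 = 32: Σ 2^(−ℓᵢ) = 4/32 + 16/32 + 16/32 + 8/32 + 1/32 + 2/32 + 4/32 = 51/32 = 1.59375.

1.59375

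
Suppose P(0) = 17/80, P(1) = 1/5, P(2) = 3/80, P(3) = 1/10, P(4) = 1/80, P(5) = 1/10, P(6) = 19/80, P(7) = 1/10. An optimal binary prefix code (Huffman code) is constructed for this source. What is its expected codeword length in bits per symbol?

2.75 bits/symbol

Repeatedly combine the two least-probable nodes; the expected code length is the sum of the merged weights.
merge 1/80 + 3/80 → 1/20
merge 1/20 + 1/10 → 3/20
merge 1/10 + 1/10 → 1/5
merge 3/20 + 1/5 → 7/20
merge 1/5 + 17/80 → 33/80
merge 19/80 + 7/20 → 47/80
merge 33/80 + 47/80 → 1
L = 1/20 + 3/20 + 1/5 + 7/20 + 33/80 + 47/80 + 1 = 11/4 = 2.75 bits/symbol.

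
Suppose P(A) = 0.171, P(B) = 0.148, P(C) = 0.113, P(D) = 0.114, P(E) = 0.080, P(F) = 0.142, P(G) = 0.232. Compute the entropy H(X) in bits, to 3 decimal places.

H = −Σ pᵢ log₂ pᵢ.
−0.171·log₂(0.171) = 0.4357
−0.148·log₂(0.148) = 0.4079
−0.113·log₂(0.113) = 0.3555
−0.114·log₂(0.114) = 0.3571
−0.080·log₂(0.080) = 0.2915
−0.142·log₂(0.142) = 0.3999
−0.232·log₂(0.232) = 0.4890
Sum ≈ 2.7366 → 2.737 bits.

2.737 bits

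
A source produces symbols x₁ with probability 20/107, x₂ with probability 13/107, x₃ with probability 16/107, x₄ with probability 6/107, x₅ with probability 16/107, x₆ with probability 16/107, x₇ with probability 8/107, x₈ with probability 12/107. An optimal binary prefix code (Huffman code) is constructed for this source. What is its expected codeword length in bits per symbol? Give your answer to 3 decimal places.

Repeatedly combine the two least-probable nodes; the expected code length is the sum of the merged weights.
merge 6/107 + 8/107 → 14/107
merge 12/107 + 13/107 → 25/107
merge 14/107 + 16/107 → 30/107
merge 16/107 + 16/107 → 32/107
merge 20/107 + 25/107 → 45/107
merge 30/107 + 32/107 → 62/107
merge 45/107 + 62/107 → 1
L = 14/107 + 25/107 + 30/107 + 32/107 + 45/107 + 62/107 + 1 = 315/107 ≈ 2.944 bits/symbol.

2.944 bits/symbol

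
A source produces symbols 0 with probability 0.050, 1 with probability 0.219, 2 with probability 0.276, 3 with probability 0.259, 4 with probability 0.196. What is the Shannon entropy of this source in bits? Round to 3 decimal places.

H = −Σ pᵢ log₂ pᵢ.
−0.050·log₂(0.050) = 0.2161
−0.219·log₂(0.219) = 0.4798
−0.276·log₂(0.276) = 0.5126
−0.259·log₂(0.259) = 0.5048
−0.196·log₂(0.196) = 0.4608
Sum ≈ 2.1741 → 2.174 bits.

2.174 bits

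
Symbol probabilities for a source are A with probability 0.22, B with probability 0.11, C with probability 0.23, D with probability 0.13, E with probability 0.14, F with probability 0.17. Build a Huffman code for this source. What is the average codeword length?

Repeatedly combine the two least-probable nodes; the expected code length is the sum of the merged weights.
merge 11/100 + 13/100 → 6/25
merge 7/50 + 17/100 → 31/100
merge 11/50 + 23/100 → 9/20
merge 6/25 + 31/100 → 11/20
merge 9/20 + 11/20 → 1
L = 6/25 + 31/100 + 9/20 + 11/20 + 1 = 51/20 = 2.55 bits/symbol.

2.55 bits/symbol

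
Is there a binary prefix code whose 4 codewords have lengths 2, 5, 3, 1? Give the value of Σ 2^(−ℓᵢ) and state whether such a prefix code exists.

0.90625; yes

With common denominator 2^5 = 32: Σ 2^(−ℓᵢ) = 8/32 + 1/32 + 4/32 + 16/32 = 29/32 = 0.90625.
Kraft's inequality requires Σ ≤ 1; here Σ = 0.90625 ≤ 1, so such a prefix code exists.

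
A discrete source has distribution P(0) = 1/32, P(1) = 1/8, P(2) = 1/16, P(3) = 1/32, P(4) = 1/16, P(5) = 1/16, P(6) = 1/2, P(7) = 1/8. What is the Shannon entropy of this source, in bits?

Each probability is a power of 1/2, so log₂(1/p) is an integer.
H = Σ p·log₂(1/p) = 1/32·5 + 1/8·3 + 1/16·4 + 1/32·5 + 1/16·4 + 1/16·4 + 1/2·1 + 1/8·3 = 2.3125 bits.

2.3125 bits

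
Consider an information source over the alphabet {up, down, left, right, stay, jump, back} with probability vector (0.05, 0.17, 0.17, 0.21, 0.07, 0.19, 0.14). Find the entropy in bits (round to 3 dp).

H = −Σ pᵢ log₂ pᵢ.
−0.05·log₂(0.05) = 0.2161
−0.17·log₂(0.17) = 0.4346
−0.17·log₂(0.17) = 0.4346
−0.21·log₂(0.21) = 0.4728
−0.07·log₂(0.07) = 0.2686
−0.19·log₂(0.19) = 0.4552
−0.14·log₂(0.14) = 0.3971
Sum ≈ 2.6790 → 2.679 bits.

2.679 bits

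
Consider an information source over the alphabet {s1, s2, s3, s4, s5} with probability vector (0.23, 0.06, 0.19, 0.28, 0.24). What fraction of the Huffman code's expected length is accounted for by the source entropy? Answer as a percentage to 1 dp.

Entropy H = −Σ p log₂ p ≈ 2.1948 bits.
Huffman merges: 3/50+19/100→1/4; 23/100+6/25→47/100; 1/4+7/25→53/100; 47/100+53/100→1. L = 9/4 ≈ 2.2500.
Efficiency = H/L = 2.1948/2.2500 = 97.5%.

97.5%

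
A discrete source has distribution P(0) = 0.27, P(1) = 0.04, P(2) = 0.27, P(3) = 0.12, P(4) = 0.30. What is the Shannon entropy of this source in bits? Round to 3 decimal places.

H = −Σ pᵢ log₂ pᵢ.
−0.27·log₂(0.27) = 0.5100
−0.04·log₂(0.04) = 0.1858
−0.27·log₂(0.27) = 0.5100
−0.12·log₂(0.12) = 0.3671
−0.30·log₂(0.30) = 0.5211
Sum ≈ 2.0940 → 2.094 bits.

2.094 bits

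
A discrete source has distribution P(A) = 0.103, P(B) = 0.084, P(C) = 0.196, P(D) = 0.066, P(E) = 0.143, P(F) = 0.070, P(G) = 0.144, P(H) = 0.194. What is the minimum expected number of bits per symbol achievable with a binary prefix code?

Repeatedly combine the two least-probable nodes; the expected code length is the sum of the merged weights.
merge 33/500 + 7/100 → 17/125
merge 21/250 + 103/1000 → 187/1000
merge 17/125 + 143/1000 → 279/1000
merge 18/125 + 187/1000 → 331/1000
merge 97/500 + 49/250 → 39/100
merge 279/1000 + 331/1000 → 61/100
merge 39/100 + 61/100 → 1
L = 17/125 + 187/1000 + 279/1000 + 331/1000 + 39/100 + 61/100 + 1 = 2933/1000 = 2.933 bits/symbol.

2.933 bits/symbol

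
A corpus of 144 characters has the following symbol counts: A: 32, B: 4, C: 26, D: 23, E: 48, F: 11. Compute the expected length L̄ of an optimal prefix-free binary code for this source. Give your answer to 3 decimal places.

2.368 bits/symbol

Probabilities are the counts divided by 144.
Repeatedly combine the two least-probable nodes; the expected code length is the sum of the merged weights.
merge 1/36 + 11/144 → 5/48
merge 5/48 + 23/144 → 19/72
merge 13/72 + 2/9 → 29/72
merge 19/72 + 1/3 → 43/72
merge 29/72 + 43/72 → 1
L = 5/48 + 19/72 + 29/72 + 43/72 + 1 = 341/144 ≈ 2.368 bits/symbol.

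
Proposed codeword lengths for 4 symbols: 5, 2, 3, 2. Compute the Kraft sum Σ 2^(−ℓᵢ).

With common denominator 2^5 = 32: Σ 2^(−ℓᵢ) = 1/32 + 8/32 + 4/32 + 8/32 = 21/32 = 0.65625.

0.65625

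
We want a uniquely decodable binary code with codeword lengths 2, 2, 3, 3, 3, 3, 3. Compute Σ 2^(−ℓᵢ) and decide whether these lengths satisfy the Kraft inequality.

1.125; no

With common denominator 2^3 = 8: Σ 2^(−ℓᵢ) = 2/8 + 2/8 + 1/8 + 1/8 + 1/8 + 1/8 + 1/8 = 9/8 = 1.125.
Kraft's inequality requires Σ ≤ 1; here Σ = 1.125 > 1, so no such prefix code exists.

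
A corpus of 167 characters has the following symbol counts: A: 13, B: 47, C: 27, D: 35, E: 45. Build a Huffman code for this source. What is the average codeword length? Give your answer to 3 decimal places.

Probabilities are the counts divided by 167.
Repeatedly combine the two least-probable nodes; the expected code length is the sum of the merged weights.
merge 13/167 + 27/167 → 40/167
merge 35/167 + 40/167 → 75/167
merge 45/167 + 47/167 → 92/167
merge 75/167 + 92/167 → 1
L = 40/167 + 75/167 + 92/167 + 1 = 374/167 ≈ 2.240 bits/symbol.

2.240 bits/symbol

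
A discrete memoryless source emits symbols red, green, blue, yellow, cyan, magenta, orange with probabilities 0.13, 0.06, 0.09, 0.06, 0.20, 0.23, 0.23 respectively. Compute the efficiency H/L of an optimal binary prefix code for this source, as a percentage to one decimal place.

Entropy H = −Σ p log₂ p ≈ 2.6221 bits.
Huffman merges: 3/50+3/50→3/25; 9/100+3/25→21/100; 13/100+1/5→33/100; 21/100+23/100→11/25; 23/100+33/100→14/25; 11/25+14/25→1. L = 133/50 ≈ 2.6600.
Efficiency = H/L = 2.6221/2.6600 = 98.6%.

98.6%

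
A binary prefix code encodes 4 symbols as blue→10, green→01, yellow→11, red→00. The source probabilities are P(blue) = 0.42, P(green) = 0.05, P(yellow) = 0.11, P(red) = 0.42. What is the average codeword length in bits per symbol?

2 bits/symbol

L̄ = Σ pᵢ·ℓᵢ = 0.42·2 + 0.05·2 + 0.11·2 + 0.42·2 = 2 bits/symbol.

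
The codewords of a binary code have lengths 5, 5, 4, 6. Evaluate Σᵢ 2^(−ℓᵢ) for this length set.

0.140625

With common denominator 2^6 = 64: Σ 2^(−ℓᵢ) = 2/64 + 2/64 + 4/64 + 1/64 = 9/64 = 0.140625.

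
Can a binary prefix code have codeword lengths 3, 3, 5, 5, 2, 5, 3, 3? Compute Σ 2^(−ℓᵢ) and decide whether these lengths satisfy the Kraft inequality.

0.84375; yes

With common denominator 2^5 = 32: Σ 2^(−ℓᵢ) = 4/32 + 4/32 + 1/32 + 1/32 + 8/32 + 1/32 + 4/32 + 4/32 = 27/32 = 0.84375.
Kraft's inequality requires Σ ≤ 1; here Σ = 0.84375 ≤ 1, so such a prefix code exists.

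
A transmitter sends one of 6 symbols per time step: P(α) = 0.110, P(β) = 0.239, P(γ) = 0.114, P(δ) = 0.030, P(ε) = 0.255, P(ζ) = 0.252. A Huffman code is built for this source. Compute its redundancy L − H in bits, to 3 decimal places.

Entropy H = −Σ p log₂ p ≈ 2.3565 bits.
Huffman merges: 3/100+11/100→7/50; 57/500+7/50→127/500; 239/1000+63/250→491/1000; 127/500+51/200→509/1000; 491/1000+509/1000→1. L = 1197/500 ≈ 2.3940.
L − H = 2.3940 − 2.3565 = 0.037 bits.

0.037 bits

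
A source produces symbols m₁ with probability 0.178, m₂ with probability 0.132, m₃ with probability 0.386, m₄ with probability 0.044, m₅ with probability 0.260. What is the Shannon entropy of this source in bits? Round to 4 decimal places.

2.0625 bits

H = −Σ pᵢ log₂ pᵢ.
−0.178·log₂(0.178) = 0.4432
−0.132·log₂(0.132) = 0.3856
−0.386·log₂(0.386) = 0.5301
−0.044·log₂(0.044) = 0.1983
−0.260·log₂(0.260) = 0.5053
Sum ≈ 2.0625 → 2.0625 bits.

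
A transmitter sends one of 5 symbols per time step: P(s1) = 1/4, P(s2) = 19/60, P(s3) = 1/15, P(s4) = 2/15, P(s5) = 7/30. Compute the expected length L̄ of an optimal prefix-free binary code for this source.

2.2 bits/symbol

Repeatedly combine the two least-probable nodes; the expected code length is the sum of the merged weights.
merge 1/15 + 2/15 → 1/5
merge 1/5 + 7/30 → 13/30
merge 1/4 + 19/60 → 17/30
merge 13/30 + 17/30 → 1
L = 1/5 + 13/30 + 17/30 + 1 = 11/5 = 2.2 bits/symbol.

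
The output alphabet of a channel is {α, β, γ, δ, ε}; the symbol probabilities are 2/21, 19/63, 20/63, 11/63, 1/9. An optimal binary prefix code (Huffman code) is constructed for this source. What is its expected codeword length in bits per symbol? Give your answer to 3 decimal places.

Repeatedly combine the two least-probable nodes; the expected code length is the sum of the merged weights.
merge 2/21 + 1/9 → 13/63
merge 11/63 + 13/63 → 8/21
merge 19/63 + 20/63 → 13/21
merge 8/21 + 13/21 → 1
L = 13/63 + 8/21 + 13/21 + 1 = 139/63 ≈ 2.206 bits/symbol.

2.206 bits/symbol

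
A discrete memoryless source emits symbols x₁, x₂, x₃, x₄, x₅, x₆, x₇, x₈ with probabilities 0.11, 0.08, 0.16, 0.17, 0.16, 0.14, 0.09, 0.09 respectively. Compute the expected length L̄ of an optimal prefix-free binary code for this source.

Repeatedly combine the two least-probable nodes; the expected code length is the sum of the merged weights.
merge 2/25 + 9/100 → 17/100
merge 9/100 + 11/100 → 1/5
merge 7/50 + 4/25 → 3/10
merge 4/25 + 17/100 → 33/100
merge 17/100 + 1/5 → 37/100
merge 3/10 + 33/100 → 63/100
merge 37/100 + 63/100 → 1
L = 17/100 + 1/5 + 3/10 + 33/100 + 37/100 + 63/100 + 1 = 3 bits/symbol.

3 bits/symbol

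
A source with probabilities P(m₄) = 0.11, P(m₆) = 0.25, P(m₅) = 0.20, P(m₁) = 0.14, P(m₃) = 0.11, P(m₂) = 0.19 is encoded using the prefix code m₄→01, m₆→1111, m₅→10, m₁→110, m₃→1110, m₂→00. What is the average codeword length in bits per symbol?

L̄ = Σ pᵢ·ℓᵢ = 0.11·2 + 0.25·4 + 0.20·2 + 0.14·3 + 0.11·4 + 0.19·2 = 2.86 bits/symbol.

2.86 bits/symbol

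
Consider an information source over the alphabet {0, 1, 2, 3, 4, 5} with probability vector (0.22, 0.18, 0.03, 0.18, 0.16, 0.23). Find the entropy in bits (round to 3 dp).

H = −Σ pᵢ log₂ pᵢ.
−0.22·log₂(0.22) = 0.4806
−0.18·log₂(0.18) = 0.4453
−0.03·log₂(0.03) = 0.1518
−0.18·log₂(0.18) = 0.4453
−0.16·log₂(0.16) = 0.4230
−0.23·log₂(0.23) = 0.4877
Sum ≈ 2.4336 → 2.434 bits.

2.434 bits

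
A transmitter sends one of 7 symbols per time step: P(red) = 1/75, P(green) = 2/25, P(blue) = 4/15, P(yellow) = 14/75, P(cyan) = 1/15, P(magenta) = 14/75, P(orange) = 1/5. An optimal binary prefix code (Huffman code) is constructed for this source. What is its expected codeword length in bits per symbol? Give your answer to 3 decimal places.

Repeatedly combine the two least-probable nodes; the expected code length is the sum of the merged weights.
merge 1/75 + 1/15 → 2/25
merge 2/25 + 2/25 → 4/25
merge 4/25 + 14/75 → 26/75
merge 14/75 + 1/5 → 29/75
merge 4/15 + 26/75 → 46/75
merge 29/75 + 46/75 → 1
L = 2/25 + 4/25 + 26/75 + 29/75 + 46/75 + 1 = 194/75 ≈ 2.587 bits/symbol.

2.587 bits/symbol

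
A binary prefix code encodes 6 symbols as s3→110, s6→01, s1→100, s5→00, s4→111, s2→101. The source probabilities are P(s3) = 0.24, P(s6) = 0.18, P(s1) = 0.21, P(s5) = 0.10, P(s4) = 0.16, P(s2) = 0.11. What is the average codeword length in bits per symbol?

L̄ = Σ pᵢ·ℓᵢ = 0.24·3 + 0.18·2 + 0.21·3 + 0.10·2 + 0.16·3 + 0.11·3 = 2.72 bits/symbol.

2.72 bits/symbol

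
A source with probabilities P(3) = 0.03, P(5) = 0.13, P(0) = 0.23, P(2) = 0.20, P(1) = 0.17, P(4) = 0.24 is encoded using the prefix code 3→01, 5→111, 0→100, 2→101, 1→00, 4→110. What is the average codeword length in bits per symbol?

L̄ = Σ pᵢ·ℓᵢ = 0.03·2 + 0.13·3 + 0.23·3 + 0.20·3 + 0.17·2 + 0.24·3 = 2.8 bits/symbol.

2.8 bits/symbol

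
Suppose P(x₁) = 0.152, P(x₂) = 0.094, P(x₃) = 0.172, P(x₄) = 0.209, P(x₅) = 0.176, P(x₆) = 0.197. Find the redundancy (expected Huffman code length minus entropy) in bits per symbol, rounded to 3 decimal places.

0.049 bits

Entropy H = −Σ p log₂ p ≈ 2.5454 bits.
Huffman merges: 47/500+19/125→123/500; 43/250+22/125→87/250; 197/1000+209/1000→203/500; 123/500+87/250→297/500; 203/500+297/500→1. L = 1297/500 ≈ 2.5940.
L − H = 2.5940 − 2.5454 = 0.049 bits.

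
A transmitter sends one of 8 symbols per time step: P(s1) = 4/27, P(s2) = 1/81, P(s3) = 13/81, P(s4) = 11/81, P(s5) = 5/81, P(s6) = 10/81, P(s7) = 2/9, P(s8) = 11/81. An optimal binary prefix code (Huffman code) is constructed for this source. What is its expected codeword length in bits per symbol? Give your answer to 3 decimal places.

Repeatedly combine the two least-probable nodes; the expected code length is the sum of the merged weights.
merge 1/81 + 5/81 → 2/27
merge 2/27 + 10/81 → 16/81
merge 11/81 + 11/81 → 22/81
merge 4/27 + 13/81 → 25/81
merge 16/81 + 2/9 → 34/81
merge 22/81 + 25/81 → 47/81
merge 34/81 + 47/81 → 1
L = 2/27 + 16/81 + 22/81 + 25/81 + 34/81 + 47/81 + 1 = 77/27 ≈ 2.852 bits/symbol.

2.852 bits/symbol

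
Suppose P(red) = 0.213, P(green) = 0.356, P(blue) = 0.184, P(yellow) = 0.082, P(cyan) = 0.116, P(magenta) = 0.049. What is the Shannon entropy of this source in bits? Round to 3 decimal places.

2.325 bits

H = −Σ pᵢ log₂ pᵢ.
−0.213·log₂(0.213) = 0.4752
−0.356·log₂(0.356) = 0.5305
−0.184·log₂(0.184) = 0.4494
−0.082·log₂(0.082) = 0.2959
−0.116·log₂(0.116) = 0.3605
−0.049·log₂(0.049) = 0.2132
Sum ≈ 2.3246 → 2.325 bits.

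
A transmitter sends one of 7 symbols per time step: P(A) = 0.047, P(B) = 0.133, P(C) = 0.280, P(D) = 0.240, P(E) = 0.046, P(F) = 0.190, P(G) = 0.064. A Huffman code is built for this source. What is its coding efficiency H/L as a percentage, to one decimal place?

Entropy H = −Σ p log₂ p ≈ 2.5162 bits.
Huffman merges: 23/500+47/1000→93/1000; 8/125+93/1000→157/1000; 133/1000+157/1000→29/100; 19/100+6/25→43/100; 7/25+29/100→57/100; 43/100+57/100→1. L = 127/50 ≈ 2.5400.
Efficiency = H/L = 2.5162/2.5400 = 99.1%.

99.1%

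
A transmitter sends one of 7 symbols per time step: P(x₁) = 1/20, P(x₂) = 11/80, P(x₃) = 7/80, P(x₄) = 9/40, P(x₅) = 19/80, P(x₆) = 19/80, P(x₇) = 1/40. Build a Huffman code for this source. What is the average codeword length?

2.5375 bits/symbol

Repeatedly combine the two least-probable nodes; the expected code length is the sum of the merged weights.
merge 1/40 + 1/20 → 3/40
merge 3/40 + 7/80 → 13/80
merge 11/80 + 13/80 → 3/10
merge 9/40 + 19/80 → 37/80
merge 19/80 + 3/10 → 43/80
merge 37/80 + 43/80 → 1
L = 3/40 + 13/80 + 3/10 + 37/80 + 43/80 + 1 = 203/80 = 2.5375 bits/symbol.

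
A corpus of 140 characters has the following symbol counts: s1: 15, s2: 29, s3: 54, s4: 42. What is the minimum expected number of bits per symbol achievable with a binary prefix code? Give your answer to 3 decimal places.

Probabilities are the counts divided by 140.
Repeatedly combine the two least-probable nodes; the expected code length is the sum of the merged weights.
merge 3/28 + 29/140 → 11/35
merge 3/10 + 11/35 → 43/70
merge 27/70 + 43/70 → 1
L = 11/35 + 43/70 + 1 = 27/14 ≈ 1.929 bits/symbol.

1.929 bits/symbol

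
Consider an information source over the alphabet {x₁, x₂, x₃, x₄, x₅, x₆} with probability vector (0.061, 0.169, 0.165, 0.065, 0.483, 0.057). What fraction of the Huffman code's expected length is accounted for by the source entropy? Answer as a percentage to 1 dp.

Entropy H = −Σ p log₂ p ≈ 2.1075 bits.
Huffman merges: 57/1000+61/1000→59/500; 13/200+59/500→183/1000; 33/200+169/1000→167/500; 183/1000+167/500→517/1000; 483/1000+517/1000→1. L = 269/125 ≈ 2.1520.
Efficiency = H/L = 2.1075/2.1520 = 97.9%.

97.9%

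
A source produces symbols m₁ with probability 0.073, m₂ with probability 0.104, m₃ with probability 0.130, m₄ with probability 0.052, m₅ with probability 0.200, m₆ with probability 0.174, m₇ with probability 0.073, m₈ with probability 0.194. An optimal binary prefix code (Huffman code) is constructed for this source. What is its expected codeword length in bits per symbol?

2.908 bits/symbol

Repeatedly combine the two least-probable nodes; the expected code length is the sum of the merged weights.
merge 13/250 + 73/1000 → 1/8
merge 73/1000 + 13/125 → 177/1000
merge 1/8 + 13/100 → 51/200
merge 87/500 + 177/1000 → 351/1000
merge 97/500 + 1/5 → 197/500
merge 51/200 + 351/1000 → 303/500
merge 197/500 + 303/500 → 1
L = 1/8 + 177/1000 + 51/200 + 351/1000 + 197/500 + 303/500 + 1 = 727/250 = 2.908 bits/symbol.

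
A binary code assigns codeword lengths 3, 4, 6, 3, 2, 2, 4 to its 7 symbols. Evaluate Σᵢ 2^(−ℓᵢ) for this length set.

0.890625

With common denominator 2^6 = 64: Σ 2^(−ℓᵢ) = 8/64 + 4/64 + 1/64 + 8/64 + 16/64 + 16/64 + 4/64 = 57/64 = 0.890625.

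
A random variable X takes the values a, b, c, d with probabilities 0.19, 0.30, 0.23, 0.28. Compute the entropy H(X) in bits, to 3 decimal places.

1.978 bits

H = −Σ pᵢ log₂ pᵢ.
−0.19·log₂(0.19) = 0.4552
−0.30·log₂(0.30) = 0.5211
−0.23·log₂(0.23) = 0.4877
−0.28·log₂(0.28) = 0.5142
Sum ≈ 1.9782 → 1.978 bits.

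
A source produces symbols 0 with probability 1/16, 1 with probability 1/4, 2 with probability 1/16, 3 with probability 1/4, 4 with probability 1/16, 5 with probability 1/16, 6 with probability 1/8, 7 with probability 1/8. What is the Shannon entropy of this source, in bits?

2.75 bits

Each probability is a power of 1/2, so log₂(1/p) is an integer.
H = Σ p·log₂(1/p) = 1/16·4 + 1/4·2 + 1/16·4 + 1/4·2 + 1/16·4 + 1/16·4 + 1/8·3 + 1/8·3 = 2.75 bits.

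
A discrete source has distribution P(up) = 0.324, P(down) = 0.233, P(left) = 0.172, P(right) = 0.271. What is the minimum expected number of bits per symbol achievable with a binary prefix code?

Repeatedly combine the two least-probable nodes; the expected code length is the sum of the merged weights.
merge 43/250 + 233/1000 → 81/200
merge 271/1000 + 81/250 → 119/200
merge 81/200 + 119/200 → 1
L = 81/200 + 119/200 + 1 = 2 bits/symbol.

2 bits/symbol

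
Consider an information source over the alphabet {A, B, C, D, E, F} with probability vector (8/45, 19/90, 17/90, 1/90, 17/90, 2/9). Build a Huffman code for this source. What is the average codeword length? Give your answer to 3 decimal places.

Repeatedly combine the two least-probable nodes; the expected code length is the sum of the merged weights.
merge 1/90 + 8/45 → 17/90
merge 17/90 + 17/90 → 17/45
merge 17/90 + 19/90 → 2/5
merge 2/9 + 17/45 → 3/5
merge 2/5 + 3/5 → 1
L = 17/90 + 17/45 + 2/5 + 3/5 + 1 = 77/30 ≈ 2.567 bits/symbol.

2.567 bits/symbol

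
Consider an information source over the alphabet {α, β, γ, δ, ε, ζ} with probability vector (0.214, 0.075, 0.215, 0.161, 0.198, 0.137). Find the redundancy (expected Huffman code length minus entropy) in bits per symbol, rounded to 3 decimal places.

Entropy H = −Σ p log₂ p ≈ 2.5128 bits.
Huffman merges: 3/40+137/1000→53/250; 161/1000+99/500→359/1000; 53/250+107/500→213/500; 43/200+359/1000→287/500; 213/500+287/500→1. L = 2571/1000 ≈ 2.5710.
L − H = 2.5710 − 2.5128 = 0.058 bits.

0.058 bits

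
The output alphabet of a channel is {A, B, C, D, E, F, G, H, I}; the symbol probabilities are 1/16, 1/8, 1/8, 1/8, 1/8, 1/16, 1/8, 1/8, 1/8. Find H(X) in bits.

3.125 bits

Each probability is a power of 1/2, so log₂(1/p) is an integer.
H = Σ p·log₂(1/p) = 1/16·4 + 1/8·3 + 1/8·3 + 1/8·3 + 1/8·3 + 1/16·4 + 1/8·3 + 1/8·3 + 1/8·3 = 3.125 bits.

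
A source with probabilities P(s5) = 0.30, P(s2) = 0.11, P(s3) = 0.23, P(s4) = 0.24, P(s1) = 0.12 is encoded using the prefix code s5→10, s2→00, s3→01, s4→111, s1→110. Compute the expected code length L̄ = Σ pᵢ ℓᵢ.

L̄ = Σ pᵢ·ℓᵢ = 0.30·2 + 0.11·2 + 0.23·2 + 0.24·3 + 0.12·3 = 2.36 bits/symbol.

2.36 bits/symbol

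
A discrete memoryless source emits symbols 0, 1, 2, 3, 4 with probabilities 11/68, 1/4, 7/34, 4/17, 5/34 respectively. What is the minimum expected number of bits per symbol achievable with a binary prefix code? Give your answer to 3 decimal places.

Repeatedly combine the two least-probable nodes; the expected code length is the sum of the merged weights.
merge 5/34 + 11/68 → 21/68
merge 7/34 + 4/17 → 15/34
merge 1/4 + 21/68 → 19/34
merge 15/34 + 19/34 → 1
L = 21/68 + 15/34 + 19/34 + 1 = 157/68 ≈ 2.309 bits/symbol.

2.309 bits/symbol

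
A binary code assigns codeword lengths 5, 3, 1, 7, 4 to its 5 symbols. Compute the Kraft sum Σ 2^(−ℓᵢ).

With common denominator 2^7 = 128: Σ 2^(−ℓᵢ) = 4/128 + 16/128 + 64/128 + 1/128 + 8/128 = 93/128 = 0.7265625.

0.7265625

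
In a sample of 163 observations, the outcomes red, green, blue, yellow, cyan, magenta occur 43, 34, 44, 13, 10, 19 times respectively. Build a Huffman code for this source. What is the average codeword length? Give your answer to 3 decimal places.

2.399 bits/symbol

Probabilities are the counts divided by 163.
Repeatedly combine the two least-probable nodes; the expected code length is the sum of the merged weights.
merge 10/163 + 13/163 → 23/163
merge 19/163 + 23/163 → 42/163
merge 34/163 + 42/163 → 76/163
merge 43/163 + 44/163 → 87/163
merge 76/163 + 87/163 → 1
L = 23/163 + 42/163 + 76/163 + 87/163 + 1 = 391/163 ≈ 2.399 bits/symbol.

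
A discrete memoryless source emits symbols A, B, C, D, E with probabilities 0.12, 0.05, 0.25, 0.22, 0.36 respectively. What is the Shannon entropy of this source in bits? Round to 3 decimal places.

H = −Σ pᵢ log₂ pᵢ.
−0.12·log₂(0.12) = 0.3671
−0.05·log₂(0.05) = 0.2161
−0.25·log₂(0.25) = 0.5000
−0.22·log₂(0.22) = 0.4806
−0.36·log₂(0.36) = 0.5306
Sum ≈ 2.0944 → 2.094 bits.

2.094 bits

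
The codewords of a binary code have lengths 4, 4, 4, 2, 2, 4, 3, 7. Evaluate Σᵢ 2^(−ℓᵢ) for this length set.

With common denominator 2^7 = 128: Σ 2^(−ℓᵢ) = 8/128 + 8/128 + 8/128 + 32/128 + 32/128 + 8/128 + 16/128 + 1/128 = 113/128 = 0.8828125.

0.8828125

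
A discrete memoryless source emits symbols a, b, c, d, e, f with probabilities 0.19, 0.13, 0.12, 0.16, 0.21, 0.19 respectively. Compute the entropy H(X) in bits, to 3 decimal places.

2.556 bits

H = −Σ pᵢ log₂ pᵢ.
−0.19·log₂(0.19) = 0.4552
−0.13·log₂(0.13) = 0.3826
−0.12·log₂(0.12) = 0.3671
−0.16·log₂(0.16) = 0.4230
−0.21·log₂(0.21) = 0.4728
−0.19·log₂(0.19) = 0.4552
Sum ≈ 2.5560 → 2.556 bits.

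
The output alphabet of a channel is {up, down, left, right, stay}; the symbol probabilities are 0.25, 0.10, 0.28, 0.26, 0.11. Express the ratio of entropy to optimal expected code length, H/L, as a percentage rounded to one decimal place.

99.6%

Entropy H = −Σ p log₂ p ≈ 2.2020 bits.
Huffman merges: 1/10+11/100→21/100; 21/100+1/4→23/50; 13/50+7/25→27/50; 23/50+27/50→1. L = 221/100 ≈ 2.2100.
Efficiency = H/L = 2.2020/2.2100 = 99.6%.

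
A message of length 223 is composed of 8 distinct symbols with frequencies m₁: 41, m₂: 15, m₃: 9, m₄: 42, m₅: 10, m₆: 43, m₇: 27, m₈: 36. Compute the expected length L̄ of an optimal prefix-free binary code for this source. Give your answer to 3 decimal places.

2.857 bits/symbol

Probabilities are the counts divided by 223.
Repeatedly combine the two least-probable nodes; the expected code length is the sum of the merged weights.
merge 9/223 + 10/223 → 19/223
merge 15/223 + 19/223 → 34/223
merge 27/223 + 34/223 → 61/223
merge 36/223 + 41/223 → 77/223
merge 42/223 + 43/223 → 85/223
merge 61/223 + 77/223 → 138/223
merge 85/223 + 138/223 → 1
L = 19/223 + 34/223 + 61/223 + 77/223 + 85/223 + 138/223 + 1 = 637/223 ≈ 2.857 bits/symbol.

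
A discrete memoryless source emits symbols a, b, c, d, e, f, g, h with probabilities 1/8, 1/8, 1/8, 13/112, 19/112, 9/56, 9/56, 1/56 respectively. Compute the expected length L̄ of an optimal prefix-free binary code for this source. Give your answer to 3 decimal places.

2.964 bits/symbol

Repeatedly combine the two least-probable nodes; the expected code length is the sum of the merged weights.
merge 1/56 + 13/112 → 15/112
merge 1/8 + 1/8 → 1/4
merge 1/8 + 15/112 → 29/112
merge 9/56 + 9/56 → 9/28
merge 19/112 + 1/4 → 47/112
merge 29/112 + 9/28 → 65/112
merge 47/112 + 65/112 → 1
L = 15/112 + 1/4 + 29/112 + 9/28 + 47/112 + 65/112 + 1 = 83/28 ≈ 2.964 bits/symbol.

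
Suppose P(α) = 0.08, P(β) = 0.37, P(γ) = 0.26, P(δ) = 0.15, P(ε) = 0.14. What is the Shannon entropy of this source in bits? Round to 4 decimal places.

H = −Σ pᵢ log₂ pᵢ.
−0.08·log₂(0.08) = 0.2915
−0.37·log₂(0.37) = 0.5307
−0.26·log₂(0.26) = 0.5053
−0.15·log₂(0.15) = 0.4105
−0.14·log₂(0.14) = 0.3971
Sum ≈ 2.1352 → 2.1352 bits.

2.1352 bits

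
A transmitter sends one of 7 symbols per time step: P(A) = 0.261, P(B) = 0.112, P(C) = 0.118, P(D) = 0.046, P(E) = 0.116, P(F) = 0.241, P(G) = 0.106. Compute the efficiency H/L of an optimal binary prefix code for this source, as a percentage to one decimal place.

99.1%

Entropy H = −Σ p log₂ p ≈ 2.6261 bits.
Huffman merges: 23/500+53/500→19/125; 14/125+29/250→57/250; 59/500+19/125→27/100; 57/250+241/1000→469/1000; 261/1000+27/100→531/1000; 469/1000+531/1000→1. L = 53/20 ≈ 2.6500.
Efficiency = H/L = 2.6261/2.6500 = 99.1%.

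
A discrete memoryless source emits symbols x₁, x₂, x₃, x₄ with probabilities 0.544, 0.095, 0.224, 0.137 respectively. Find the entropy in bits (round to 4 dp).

1.6768 bits

H = −Σ pᵢ log₂ pᵢ.
−0.544·log₂(0.544) = 0.4778
−0.095·log₂(0.095) = 0.3226
−0.224·log₂(0.224) = 0.4835
−0.137·log₂(0.137) = 0.3929
Sum ≈ 1.6768 → 1.6768 bits.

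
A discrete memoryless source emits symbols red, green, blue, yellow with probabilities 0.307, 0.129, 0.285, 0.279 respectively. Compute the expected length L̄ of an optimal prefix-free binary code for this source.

Repeatedly combine the two least-probable nodes; the expected code length is the sum of the merged weights.
merge 129/1000 + 279/1000 → 51/125
merge 57/200 + 307/1000 → 74/125
merge 51/125 + 74/125 → 1
L = 51/125 + 74/125 + 1 = 2 bits/symbol.

2 bits/symbol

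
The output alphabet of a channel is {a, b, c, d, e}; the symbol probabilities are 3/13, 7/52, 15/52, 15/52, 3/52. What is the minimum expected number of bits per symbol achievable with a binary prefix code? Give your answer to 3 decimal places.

Repeatedly combine the two least-probable nodes; the expected code length is the sum of the merged weights.
merge 3/52 + 7/52 → 5/26
merge 5/26 + 3/13 → 11/26
merge 15/52 + 15/52 → 15/26
merge 11/26 + 15/26 → 1
L = 5/26 + 11/26 + 15/26 + 1 = 57/26 ≈ 2.192 bits/symbol.

2.192 bits/symbol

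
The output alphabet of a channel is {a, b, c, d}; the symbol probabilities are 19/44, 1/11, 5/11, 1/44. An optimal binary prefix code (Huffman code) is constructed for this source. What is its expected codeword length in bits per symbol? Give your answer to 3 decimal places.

Repeatedly combine the two least-probable nodes; the expected code length is the sum of the merged weights.
merge 1/44 + 1/11 → 5/44
merge 5/44 + 19/44 → 6/11
merge 5/11 + 6/11 → 1
L = 5/44 + 6/11 + 1 = 73/44 ≈ 1.659 bits/symbol.

1.659 bits/symbol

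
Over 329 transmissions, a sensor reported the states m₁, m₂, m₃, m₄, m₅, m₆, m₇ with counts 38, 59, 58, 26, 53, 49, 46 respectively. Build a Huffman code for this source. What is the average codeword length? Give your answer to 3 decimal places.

Probabilities are the counts divided by 329.
Repeatedly combine the two least-probable nodes; the expected code length is the sum of the merged weights.
merge 26/329 + 38/329 → 64/329
merge 46/329 + 7/47 → 95/329
merge 53/329 + 58/329 → 111/329
merge 59/329 + 64/329 → 123/329
merge 95/329 + 111/329 → 206/329
merge 123/329 + 206/329 → 1
L = 64/329 + 95/329 + 111/329 + 123/329 + 206/329 + 1 = 928/329 ≈ 2.821 bits/symbol.

2.821 bits/symbol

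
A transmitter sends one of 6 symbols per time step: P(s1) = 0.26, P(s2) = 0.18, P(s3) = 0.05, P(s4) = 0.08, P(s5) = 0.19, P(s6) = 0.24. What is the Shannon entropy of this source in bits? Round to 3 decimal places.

H = −Σ pᵢ log₂ pᵢ.
−0.26·log₂(0.26) = 0.5053
−0.18·log₂(0.18) = 0.4453
−0.05·log₂(0.05) = 0.2161
−0.08·log₂(0.08) = 0.2915
−0.19·log₂(0.19) = 0.4552
−0.24·log₂(0.24) = 0.4941
Sum ≈ 2.4076 → 2.408 bits.

2.408 bits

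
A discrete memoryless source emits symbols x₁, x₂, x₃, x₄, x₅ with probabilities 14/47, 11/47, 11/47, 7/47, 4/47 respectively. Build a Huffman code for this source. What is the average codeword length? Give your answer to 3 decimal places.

Repeatedly combine the two least-probable nodes; the expected code length is the sum of the merged weights.
merge 4/47 + 7/47 → 11/47
merge 11/47 + 11/47 → 22/47
merge 11/47 + 14/47 → 25/47
merge 22/47 + 25/47 → 1
L = 11/47 + 22/47 + 25/47 + 1 = 105/47 ≈ 2.234 bits/symbol.

2.234 bits/symbol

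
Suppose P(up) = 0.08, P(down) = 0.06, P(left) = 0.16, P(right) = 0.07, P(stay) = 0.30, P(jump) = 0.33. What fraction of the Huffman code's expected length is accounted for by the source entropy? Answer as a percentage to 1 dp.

Entropy H = −Σ p log₂ p ≈ 2.2755 bits.
Huffman merges: 3/50+7/100→13/100; 2/25+13/100→21/100; 4/25+21/100→37/100; 3/10+33/100→63/100; 37/100+63/100→1. L = 117/50 ≈ 2.3400.
Efficiency = H/L = 2.2755/2.3400 = 97.2%.

97.2%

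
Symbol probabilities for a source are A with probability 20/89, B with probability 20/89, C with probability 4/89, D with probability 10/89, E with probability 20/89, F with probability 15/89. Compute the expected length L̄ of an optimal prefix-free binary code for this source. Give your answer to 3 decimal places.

2.483 bits/symbol

Repeatedly combine the two least-probable nodes; the expected code length is the sum of the merged weights.
merge 4/89 + 10/89 → 14/89
merge 14/89 + 15/89 → 29/89
merge 20/89 + 20/89 → 40/89
merge 20/89 + 29/89 → 49/89
merge 40/89 + 49/89 → 1
L = 14/89 + 29/89 + 40/89 + 49/89 + 1 = 221/89 ≈ 2.483 bits/symbol.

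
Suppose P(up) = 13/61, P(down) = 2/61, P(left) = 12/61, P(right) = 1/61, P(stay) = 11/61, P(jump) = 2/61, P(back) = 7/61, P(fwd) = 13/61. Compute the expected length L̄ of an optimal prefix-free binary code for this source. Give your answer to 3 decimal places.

2.705 bits/symbol

Repeatedly combine the two least-probable nodes; the expected code length is the sum of the merged weights.
merge 1/61 + 2/61 → 3/61
merge 2/61 + 3/61 → 5/61
merge 5/61 + 7/61 → 12/61
merge 11/61 + 12/61 → 23/61
merge 12/61 + 13/61 → 25/61
merge 13/61 + 23/61 → 36/61
merge 25/61 + 36/61 → 1
L = 3/61 + 5/61 + 12/61 + 23/61 + 25/61 + 36/61 + 1 = 165/61 ≈ 2.705 bits/symbol.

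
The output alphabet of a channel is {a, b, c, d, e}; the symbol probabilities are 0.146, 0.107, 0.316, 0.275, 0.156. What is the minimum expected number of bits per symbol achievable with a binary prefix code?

2.253 bits/symbol

Repeatedly combine the two least-probable nodes; the expected code length is the sum of the merged weights.
merge 107/1000 + 73/500 → 253/1000
merge 39/250 + 253/1000 → 409/1000
merge 11/40 + 79/250 → 591/1000
merge 409/1000 + 591/1000 → 1
L = 253/1000 + 409/1000 + 591/1000 + 1 = 2253/1000 = 2.253 bits/symbol.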